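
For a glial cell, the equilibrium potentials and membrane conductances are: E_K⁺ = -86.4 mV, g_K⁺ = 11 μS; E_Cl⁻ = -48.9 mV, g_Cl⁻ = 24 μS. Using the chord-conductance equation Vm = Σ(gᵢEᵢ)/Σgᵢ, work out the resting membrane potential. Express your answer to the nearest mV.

-61 mV

Σ gᵢEᵢ = 11·(-86.4) + 24·(-48.9) = -2124.00
Σ gᵢ = 11 + 24 = 35
Vm = -2124.00 / 35 = -60.69 mV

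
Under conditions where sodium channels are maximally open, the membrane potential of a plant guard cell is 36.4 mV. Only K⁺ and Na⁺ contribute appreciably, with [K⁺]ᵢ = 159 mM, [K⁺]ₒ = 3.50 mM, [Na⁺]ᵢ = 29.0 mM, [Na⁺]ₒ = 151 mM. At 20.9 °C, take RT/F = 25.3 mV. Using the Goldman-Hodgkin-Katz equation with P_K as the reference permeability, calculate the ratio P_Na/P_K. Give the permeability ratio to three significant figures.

Let α = P_Na/P_K. GHK: Vm = 25.3·ln[(Kₒ + α·Naₒ)/(Kᵢ + α·Naᵢ)].
e^(Vm/25.3) = e^(36.4/25.3) = 4.2154
So 4.2154·(Kᵢ + α·Naᵢ) = Kₒ + α·Naₒ → α = (4.2154·159.0 − 3.5) / (151.0 − 4.2154·29.0)
α = (670.2 − 3.5) / (151.0 − 122.2) = 666.7/28.75 = 23.19

23.2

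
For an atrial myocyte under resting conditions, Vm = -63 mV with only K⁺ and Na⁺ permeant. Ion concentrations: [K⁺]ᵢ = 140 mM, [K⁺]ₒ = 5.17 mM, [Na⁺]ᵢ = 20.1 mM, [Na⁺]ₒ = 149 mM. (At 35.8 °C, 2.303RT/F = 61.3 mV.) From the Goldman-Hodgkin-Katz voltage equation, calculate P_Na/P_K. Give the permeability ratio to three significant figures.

Let α = P_Na/P_K. GHK: Vm = 61.3·log₁₀[(Kₒ + α·Naₒ)/(Kᵢ + α·Naᵢ)].
10^(Vm/61.3) = 10^(-63.0/61.3) = 0.093814
So 0.093814·(Kᵢ + α·Naᵢ) = Kₒ + α·Naₒ → α = (0.093814·140.0 − 5.17) / (149.0 − 0.093814·20.1)
α = (13.13 − 5.17) / (149.0 − 1.886) = 7.964/147.1 = 0.05413

0.0541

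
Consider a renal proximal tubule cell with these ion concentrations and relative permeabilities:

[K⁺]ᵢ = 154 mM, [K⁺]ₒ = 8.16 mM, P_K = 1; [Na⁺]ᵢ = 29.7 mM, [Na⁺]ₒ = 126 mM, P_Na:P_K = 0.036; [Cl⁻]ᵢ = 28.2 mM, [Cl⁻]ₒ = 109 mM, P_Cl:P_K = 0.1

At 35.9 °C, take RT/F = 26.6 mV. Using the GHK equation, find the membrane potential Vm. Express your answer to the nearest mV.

Vm = 26.6 · ln[(Σ P·[cation]ₒ + Σ P·[anion]ᵢ) / (Σ P·[cation]ᵢ + Σ P·[anion]ₒ)]
Numerator = 1×8.16 + 0.036×126 + 0.1×28.2 = 15.52
Denominator = 1×154 + 0.036×29.7 + 0.1×109 = 166
Vm = 26.6 · ln(0.093487) = 26.6 × (-2.3699) = -63.04 mV

-63 mV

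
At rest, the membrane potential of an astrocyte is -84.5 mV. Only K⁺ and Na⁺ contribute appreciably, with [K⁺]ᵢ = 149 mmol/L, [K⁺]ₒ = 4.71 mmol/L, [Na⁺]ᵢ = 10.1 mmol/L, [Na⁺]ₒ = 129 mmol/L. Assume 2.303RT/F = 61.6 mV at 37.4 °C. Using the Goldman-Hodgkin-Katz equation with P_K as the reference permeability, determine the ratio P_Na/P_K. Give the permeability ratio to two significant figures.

Let α = P_Na/P_K. GHK: Vm = 61.6·log₁₀[(Kₒ + α·Naₒ)/(Kᵢ + α·Naᵢ)].
10^(Vm/61.6) = 10^(-84.5/61.6) = 0.042486
So 0.042486·(Kᵢ + α·Naᵢ) = Kₒ + α·Naₒ → α = (0.042486·149.0 − 4.71) / (129.0 − 0.042486·10.1)
α = (6.33 − 4.71) / (129.0 − 0.4291) = 1.62/128.6 = 0.0126

0.013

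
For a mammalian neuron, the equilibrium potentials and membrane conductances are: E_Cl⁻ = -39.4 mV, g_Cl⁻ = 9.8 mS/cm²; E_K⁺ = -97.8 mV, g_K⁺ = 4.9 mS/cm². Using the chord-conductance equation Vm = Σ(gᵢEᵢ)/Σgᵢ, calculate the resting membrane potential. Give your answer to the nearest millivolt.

Σ gᵢEᵢ = 9.8·(-39.4) + 4.9·(-97.8) = -865.34
Σ gᵢ = 9.8 + 4.9 = 14.7
Vm = -865.34 / 14.7 = -58.87 mV

-59 mV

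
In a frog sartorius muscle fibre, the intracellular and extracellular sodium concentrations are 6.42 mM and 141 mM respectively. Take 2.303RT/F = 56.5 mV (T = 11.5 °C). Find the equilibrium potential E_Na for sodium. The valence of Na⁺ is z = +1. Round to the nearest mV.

E = (56.5/z) · log₁₀([Na⁺]_out/[Na⁺]_in) with z = +1.
= (56.5/1) · log₁₀(141/6.42) = 56.50 · log₁₀(21.96)
= 56.50 · (1.3417) = 75.81 mV

76 mV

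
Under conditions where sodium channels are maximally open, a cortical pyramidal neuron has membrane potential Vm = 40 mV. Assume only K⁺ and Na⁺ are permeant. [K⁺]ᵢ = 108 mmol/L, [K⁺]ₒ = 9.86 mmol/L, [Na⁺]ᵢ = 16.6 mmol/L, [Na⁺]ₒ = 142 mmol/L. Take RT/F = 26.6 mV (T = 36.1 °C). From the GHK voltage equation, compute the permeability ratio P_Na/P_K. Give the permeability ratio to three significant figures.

Let α = P_Na/P_K. GHK: Vm = 26.6·ln[(Kₒ + α·Naₒ)/(Kᵢ + α·Naᵢ)].
e^(Vm/26.6) = e^(40.0/26.6) = 4.4986
So 4.4986·(Kᵢ + α·Naᵢ) = Kₒ + α·Naₒ → α = (4.4986·108.0 − 9.86) / (142.0 − 4.4986·16.6)
α = (485.8 − 9.86) / (142.0 − 74.68) = 476/67.32 = 7.07

7.07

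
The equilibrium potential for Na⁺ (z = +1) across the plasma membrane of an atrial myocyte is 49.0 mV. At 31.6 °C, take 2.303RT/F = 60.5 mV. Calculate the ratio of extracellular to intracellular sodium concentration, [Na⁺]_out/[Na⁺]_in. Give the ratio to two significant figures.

6.5

log₁₀([out]/[in]) = E·z/(60.5) = 49.0 × 1 / 60.5 = 0.8099
[out]/[in] = 10^(0.8099) = 6.455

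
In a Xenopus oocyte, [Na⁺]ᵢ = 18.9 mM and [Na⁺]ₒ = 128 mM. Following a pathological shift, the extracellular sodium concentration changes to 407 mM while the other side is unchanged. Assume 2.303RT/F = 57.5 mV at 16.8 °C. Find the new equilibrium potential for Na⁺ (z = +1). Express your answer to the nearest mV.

77 mV

After the shift: [Na⁺]_out = 407, [Na⁺]_in = 18.9 mM.
E_new = (57.5/1)·log₁₀(407/18.9) = 57.50 · (1.3331) = 76.66 mV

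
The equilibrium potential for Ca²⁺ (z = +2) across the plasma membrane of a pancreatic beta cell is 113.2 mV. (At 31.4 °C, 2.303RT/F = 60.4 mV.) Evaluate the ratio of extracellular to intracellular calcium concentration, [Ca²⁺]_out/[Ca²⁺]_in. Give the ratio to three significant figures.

5600

log₁₀([out]/[in]) = E·z/(60.4) = 113.2 × 2 / 60.4 = 3.7483
[out]/[in] = 10^(3.7483) = 5602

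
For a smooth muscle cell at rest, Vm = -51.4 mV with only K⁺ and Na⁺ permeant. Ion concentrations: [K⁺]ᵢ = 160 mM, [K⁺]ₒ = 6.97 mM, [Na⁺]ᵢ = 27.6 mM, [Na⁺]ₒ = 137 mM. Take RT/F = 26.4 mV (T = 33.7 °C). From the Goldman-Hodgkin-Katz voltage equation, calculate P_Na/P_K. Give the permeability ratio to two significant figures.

0.12

Let α = P_Na/P_K. GHK: Vm = 26.4·ln[(Kₒ + α·Naₒ)/(Kᵢ + α·Naᵢ)].
e^(Vm/26.4) = e^(-51.4/26.4) = 0.14271
So 0.14271·(Kᵢ + α·Naᵢ) = Kₒ + α·Naₒ → α = (0.14271·160.0 − 6.97) / (137.0 − 0.14271·27.6)
α = (22.83 − 6.97) / (137.0 − 3.939) = 15.86/133.1 = 0.1192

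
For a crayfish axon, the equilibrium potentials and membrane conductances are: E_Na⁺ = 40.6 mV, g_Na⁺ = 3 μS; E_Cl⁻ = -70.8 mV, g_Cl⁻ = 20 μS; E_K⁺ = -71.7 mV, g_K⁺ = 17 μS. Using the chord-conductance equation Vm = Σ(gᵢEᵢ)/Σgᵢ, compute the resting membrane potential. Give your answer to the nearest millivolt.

-63 mV

Σ gᵢEᵢ = 3·(40.6) + 20·(-70.8) + 17·(-71.7) = -2513.10
Σ gᵢ = 3 + 20 + 17 = 40
Vm = -2513.10 / 40 = -62.83 mV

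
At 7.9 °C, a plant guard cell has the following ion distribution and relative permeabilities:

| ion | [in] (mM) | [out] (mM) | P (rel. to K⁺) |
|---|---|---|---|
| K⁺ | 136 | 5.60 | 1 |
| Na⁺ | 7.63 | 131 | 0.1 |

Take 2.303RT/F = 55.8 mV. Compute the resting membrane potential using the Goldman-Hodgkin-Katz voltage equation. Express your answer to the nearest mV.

-48 mV

Vm = 55.8 · log₁₀[(Σ P·[cation]ₒ + Σ P·[anion]ᵢ) / (Σ P·[cation]ᵢ + Σ P·[anion]ₒ)]
Numerator = 1×5.60 + 0.1×131 = 18.7
Denominator = 1×136 + 0.1×7.63 = 136.8
Vm = 55.8 · log₁₀(0.13673) = 55.8 × (-0.8641) = -48.22 mV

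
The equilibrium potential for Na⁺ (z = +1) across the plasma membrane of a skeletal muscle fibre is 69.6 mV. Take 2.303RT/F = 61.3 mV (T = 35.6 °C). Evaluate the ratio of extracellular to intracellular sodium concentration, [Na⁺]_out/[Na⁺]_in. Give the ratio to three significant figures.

13.7

log₁₀([out]/[in]) = E·z/(61.3) = 69.6 × 1 / 61.3 = 1.1354
[out]/[in] = 10^(1.1354) = 13.66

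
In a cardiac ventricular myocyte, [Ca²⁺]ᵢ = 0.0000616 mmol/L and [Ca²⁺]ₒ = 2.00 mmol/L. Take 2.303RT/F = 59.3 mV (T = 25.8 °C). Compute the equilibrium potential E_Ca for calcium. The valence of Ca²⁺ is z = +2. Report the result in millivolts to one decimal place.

E = (59.3/z) · log₁₀([Ca²⁺]_out/[Ca²⁺]_in) with z = +2.
= (59.3/2) · log₁₀(2.00/0.0000616) = 29.65 · log₁₀(3.247e+04)
= 29.65 · (4.5114) = 133.76 mV

133.8 mV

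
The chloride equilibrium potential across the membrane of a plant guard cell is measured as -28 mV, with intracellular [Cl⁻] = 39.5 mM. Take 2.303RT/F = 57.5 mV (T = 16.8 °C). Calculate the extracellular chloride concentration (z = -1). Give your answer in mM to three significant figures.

Nernst: E = (57.5/-1) · log₁₀([out]/[in]), so log₁₀([out]/[in]) = -28.0 × -1 / 57.5 = 0.4870.
[out]/[in] = 10^(0.4870) = 3.069.
[out] = 3.069 × 39.5 = 121.2 mM.

121 mM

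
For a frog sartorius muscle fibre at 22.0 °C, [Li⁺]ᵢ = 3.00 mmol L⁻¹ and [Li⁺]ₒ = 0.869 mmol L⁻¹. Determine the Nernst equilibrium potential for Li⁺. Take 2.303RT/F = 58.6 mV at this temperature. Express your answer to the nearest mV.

-32 mV

E = (58.6/z) · log₁₀([Li⁺]_out/[Li⁺]_in) with z = +1.
= (58.6/1) · log₁₀(0.869/3.00) = 58.60 · log₁₀(0.2897)
= 58.60 · (-0.5381) = -31.53 mV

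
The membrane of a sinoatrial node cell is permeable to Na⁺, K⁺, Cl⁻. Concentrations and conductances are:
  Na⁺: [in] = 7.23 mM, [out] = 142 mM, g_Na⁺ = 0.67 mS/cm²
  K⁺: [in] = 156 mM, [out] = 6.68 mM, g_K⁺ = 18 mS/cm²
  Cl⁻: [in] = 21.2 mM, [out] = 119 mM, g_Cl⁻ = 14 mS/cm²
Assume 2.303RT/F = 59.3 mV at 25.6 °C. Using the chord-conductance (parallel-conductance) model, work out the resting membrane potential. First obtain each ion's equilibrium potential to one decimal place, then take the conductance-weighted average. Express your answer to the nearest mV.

-62 mV

E_Na⁺ = (59.3/1)·log₁₀(142/7.23) = 76.7 mV
E_K⁺ = (59.3/1)·log₁₀(6.68/156) = -81.1 mV
E_Cl⁻ = (59.3/-1)·log₁₀(119/21.2) = -44.4 mV
Vm = (Σ gᵢEᵢ)/(Σ gᵢ) = (0.67·76.7 + 18·-81.1 + 14·-44.4) / (0.67 + 18 + 14)
= -2030.01 / 32.67 = -62.14 mV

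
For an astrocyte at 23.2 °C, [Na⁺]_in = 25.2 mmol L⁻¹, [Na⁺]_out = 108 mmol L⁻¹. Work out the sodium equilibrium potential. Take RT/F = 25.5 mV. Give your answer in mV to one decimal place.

E = (25.5/z) · ln([Na⁺]_out/[Na⁺]_in) with z = +1.
= (25.5/1) · ln(108/25.2) = 25.50 · ln(4.286)
= 25.50 · (1.4553) = 37.11 mV

37.1 mV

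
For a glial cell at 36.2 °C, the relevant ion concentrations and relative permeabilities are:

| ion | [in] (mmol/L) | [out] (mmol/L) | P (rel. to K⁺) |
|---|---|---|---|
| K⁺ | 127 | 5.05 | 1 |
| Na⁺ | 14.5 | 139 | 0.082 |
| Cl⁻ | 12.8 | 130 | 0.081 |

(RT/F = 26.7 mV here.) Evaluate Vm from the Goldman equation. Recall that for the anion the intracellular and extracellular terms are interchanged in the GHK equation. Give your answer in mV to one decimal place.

Vm = 26.7 · ln[(Σ P·[cation]ₒ + Σ P·[anion]ᵢ) / (Σ P·[cation]ᵢ + Σ P·[anion]ₒ)]
Numerator = 1×5.05 + 0.082×139 + 0.081×12.8 = 17.48
Denominator = 1×127 + 0.082×14.5 + 0.081×130 = 138.7
Vm = 26.7 · ln(0.12604) = 26.7 × (-2.0711) = -55.30 mV

-55.3 mV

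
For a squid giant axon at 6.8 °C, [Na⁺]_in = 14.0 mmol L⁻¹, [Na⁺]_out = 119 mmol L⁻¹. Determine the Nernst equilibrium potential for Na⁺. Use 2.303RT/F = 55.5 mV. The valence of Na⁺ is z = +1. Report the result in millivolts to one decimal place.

51.6 mV

E = (55.5/z) · log₁₀([Na⁺]_out/[Na⁺]_in) with z = +1.
= (55.5/1) · log₁₀(119/14.0) = 55.50 · log₁₀(8.5)
= 55.50 · (0.9294) = 51.58 mV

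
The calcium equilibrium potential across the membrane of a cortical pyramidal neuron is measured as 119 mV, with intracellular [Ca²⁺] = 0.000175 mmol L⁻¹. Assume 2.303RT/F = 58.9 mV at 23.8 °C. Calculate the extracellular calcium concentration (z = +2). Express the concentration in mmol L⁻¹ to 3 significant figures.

Nernst: E = (58.9/2) · log₁₀([out]/[in]), so log₁₀([out]/[in]) = 119.0 × 2 / 58.9 = 4.0407.
[out]/[in] = 10^(4.0407) = 1.098e+04.
[out] = 1.098e+04 × 0.000175 = 1.922 mmol L⁻¹.

1.92 mmol L⁻¹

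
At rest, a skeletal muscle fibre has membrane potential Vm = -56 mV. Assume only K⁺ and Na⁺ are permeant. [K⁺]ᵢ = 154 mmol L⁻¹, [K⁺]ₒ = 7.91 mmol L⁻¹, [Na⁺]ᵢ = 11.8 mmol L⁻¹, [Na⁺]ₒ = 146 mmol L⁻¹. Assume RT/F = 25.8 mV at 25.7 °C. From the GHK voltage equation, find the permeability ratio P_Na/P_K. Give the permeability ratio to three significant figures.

0.0668

Let α = P_Na/P_K. GHK: Vm = 25.8·ln[(Kₒ + α·Naₒ)/(Kᵢ + α·Naᵢ)].
e^(Vm/25.8) = e^(-56.0/25.8) = 0.11412
So 0.11412·(Kᵢ + α·Naᵢ) = Kₒ + α·Naₒ → α = (0.11412·154.0 − 7.91) / (146.0 − 0.11412·11.8)
α = (17.57 − 7.91) / (146.0 − 1.347) = 9.664/144.7 = 0.06681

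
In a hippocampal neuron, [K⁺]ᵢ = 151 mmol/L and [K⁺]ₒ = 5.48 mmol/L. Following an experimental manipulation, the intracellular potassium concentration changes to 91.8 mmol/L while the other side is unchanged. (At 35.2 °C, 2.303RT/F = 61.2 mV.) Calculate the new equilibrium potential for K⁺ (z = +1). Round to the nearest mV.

-75 mV

After the shift: [K⁺]_out = 5.48, [K⁺]_in = 91.8 mmol/L.
E_new = (61.2/1)·log₁₀(5.48/91.8) = 61.20 · (-1.2241) = -74.91 mV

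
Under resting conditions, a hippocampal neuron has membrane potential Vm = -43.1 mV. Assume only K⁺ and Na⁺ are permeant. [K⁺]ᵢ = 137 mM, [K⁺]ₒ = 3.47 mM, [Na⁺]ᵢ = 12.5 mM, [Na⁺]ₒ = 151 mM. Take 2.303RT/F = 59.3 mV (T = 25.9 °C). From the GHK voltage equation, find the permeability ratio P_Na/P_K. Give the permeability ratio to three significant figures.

Let α = P_Na/P_K. GHK: Vm = 59.3·log₁₀[(Kₒ + α·Naₒ)/(Kᵢ + α·Naᵢ)].
10^(Vm/59.3) = 10^(-43.1/59.3) = 0.18758
So 0.18758·(Kᵢ + α·Naᵢ) = Kₒ + α·Naₒ → α = (0.18758·137.0 − 3.47) / (151.0 − 0.18758·12.5)
α = (25.7 − 3.47) / (151.0 − 2.345) = 22.23/148.7 = 0.1495

0.150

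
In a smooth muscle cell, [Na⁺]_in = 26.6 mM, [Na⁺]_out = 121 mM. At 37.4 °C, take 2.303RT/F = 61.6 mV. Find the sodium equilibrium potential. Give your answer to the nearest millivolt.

41 mV

E = (61.6/z) · log₁₀([Na⁺]_out/[Na⁺]_in) with z = +1.
= (61.6/1) · log₁₀(121/26.6) = 61.60 · log₁₀(4.549)
= 61.60 · (0.6579) = 40.53 mV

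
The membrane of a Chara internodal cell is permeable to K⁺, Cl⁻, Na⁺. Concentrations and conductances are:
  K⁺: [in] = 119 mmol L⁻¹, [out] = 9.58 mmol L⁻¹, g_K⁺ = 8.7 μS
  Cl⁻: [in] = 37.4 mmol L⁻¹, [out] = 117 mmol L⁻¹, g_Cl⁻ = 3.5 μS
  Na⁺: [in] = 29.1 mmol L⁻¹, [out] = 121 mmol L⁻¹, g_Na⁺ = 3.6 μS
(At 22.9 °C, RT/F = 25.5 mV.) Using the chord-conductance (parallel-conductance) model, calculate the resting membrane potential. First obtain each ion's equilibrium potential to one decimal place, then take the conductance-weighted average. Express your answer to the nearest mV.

-34 mV

E_K⁺ = (25.5/1)·ln(9.58/119) = -64.2 mV
E_Cl⁻ = (25.5/-1)·ln(117/37.4) = -29.1 mV
E_Na⁺ = (25.5/1)·ln(121/29.1) = 36.3 mV
Vm = (Σ gᵢEᵢ)/(Σ gᵢ) = (8.7·-64.2 + 3.5·-29.1 + 3.6·36.3) / (8.7 + 3.5 + 3.6)
= -529.71 / 15.8 = -33.53 mV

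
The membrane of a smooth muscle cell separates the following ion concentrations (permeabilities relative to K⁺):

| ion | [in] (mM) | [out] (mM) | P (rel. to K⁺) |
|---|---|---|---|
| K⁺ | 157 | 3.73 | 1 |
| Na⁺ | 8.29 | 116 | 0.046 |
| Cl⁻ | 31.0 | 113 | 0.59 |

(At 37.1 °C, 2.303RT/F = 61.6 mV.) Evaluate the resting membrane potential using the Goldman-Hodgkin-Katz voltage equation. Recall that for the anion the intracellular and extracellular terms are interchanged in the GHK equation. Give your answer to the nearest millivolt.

Vm = 61.6 · log₁₀[(Σ P·[cation]ₒ + Σ P·[anion]ᵢ) / (Σ P·[cation]ᵢ + Σ P·[anion]ₒ)]
Numerator = 1×3.73 + 0.046×116 + 0.59×31.0 = 27.36
Denominator = 1×157 + 0.046×8.29 + 0.59×113 = 224.1
Vm = 61.6 · log₁₀(0.1221) = 61.6 × (-0.9133) = -56.26 mV

-56 mV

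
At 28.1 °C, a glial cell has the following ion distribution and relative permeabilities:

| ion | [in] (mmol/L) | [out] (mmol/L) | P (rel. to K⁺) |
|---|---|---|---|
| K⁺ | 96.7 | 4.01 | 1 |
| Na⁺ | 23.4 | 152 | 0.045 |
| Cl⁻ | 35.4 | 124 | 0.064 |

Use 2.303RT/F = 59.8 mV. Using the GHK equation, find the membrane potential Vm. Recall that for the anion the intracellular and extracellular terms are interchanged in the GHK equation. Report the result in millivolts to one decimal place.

Vm = 59.8 · log₁₀[(Σ P·[cation]ₒ + Σ P·[anion]ᵢ) / (Σ P·[cation]ᵢ + Σ P·[anion]ₒ)]
Numerator = 1×4.01 + 0.045×152 + 0.064×35.4 = 13.12
Denominator = 1×96.7 + 0.045×23.4 + 0.064×124 = 105.7
Vm = 59.8 · log₁₀(0.1241) = 59.8 × (-0.9062) = -54.19 mV

-54.2 mV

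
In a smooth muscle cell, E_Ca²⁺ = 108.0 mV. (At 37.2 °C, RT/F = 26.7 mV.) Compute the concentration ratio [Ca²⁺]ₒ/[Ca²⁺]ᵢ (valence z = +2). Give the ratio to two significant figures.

3300

ln([out]/[in]) = E·z/(26.7) = 108.0 × 2 / 26.7 = 8.0899
[out]/[in] = e^(8.0899) = 3261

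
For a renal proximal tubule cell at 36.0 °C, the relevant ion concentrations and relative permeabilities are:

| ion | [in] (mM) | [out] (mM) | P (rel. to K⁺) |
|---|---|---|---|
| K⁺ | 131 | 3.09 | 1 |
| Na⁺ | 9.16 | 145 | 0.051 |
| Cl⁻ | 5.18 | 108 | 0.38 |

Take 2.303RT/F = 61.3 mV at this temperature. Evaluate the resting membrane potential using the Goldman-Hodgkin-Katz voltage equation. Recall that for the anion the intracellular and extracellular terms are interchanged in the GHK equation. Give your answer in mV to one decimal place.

-70.0 mV

Vm = 61.3 · log₁₀[(Σ P·[cation]ₒ + Σ P·[anion]ᵢ) / (Σ P·[cation]ᵢ + Σ P·[anion]ₒ)]
Numerator = 1×3.09 + 0.051×145 + 0.38×5.18 = 12.45
Denominator = 1×131 + 0.051×9.16 + 0.38×108 = 172.5
Vm = 61.3 · log₁₀(0.072191) = 61.3 × (-1.1415) = -69.98 mV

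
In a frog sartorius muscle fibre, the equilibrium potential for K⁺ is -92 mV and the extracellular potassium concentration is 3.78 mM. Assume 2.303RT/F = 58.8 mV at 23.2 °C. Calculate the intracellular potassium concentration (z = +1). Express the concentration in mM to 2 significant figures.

Nernst: E = (58.8/1) · log₁₀([out]/[in]), so log₁₀([out]/[in]) = -92.0 × 1 / 58.8 = -1.5646.
[out]/[in] = 10^(-1.5646) = 0.02725.
[in] = 3.78 / 0.02725 = 138.7 mM.

140 mM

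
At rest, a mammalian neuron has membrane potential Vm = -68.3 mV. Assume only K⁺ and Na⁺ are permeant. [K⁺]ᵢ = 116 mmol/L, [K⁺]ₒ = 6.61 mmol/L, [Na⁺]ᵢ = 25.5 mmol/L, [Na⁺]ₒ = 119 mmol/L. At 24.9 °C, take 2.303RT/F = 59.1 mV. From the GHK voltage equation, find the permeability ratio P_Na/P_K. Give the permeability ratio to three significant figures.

0.0128

Let α = P_Na/P_K. GHK: Vm = 59.1·log₁₀[(Kₒ + α·Naₒ)/(Kᵢ + α·Naᵢ)].
10^(Vm/59.1) = 10^(-68.3/59.1) = 0.069877
So 0.069877·(Kᵢ + α·Naᵢ) = Kₒ + α·Naₒ → α = (0.069877·116.0 − 6.61) / (119.0 − 0.069877·25.5)
α = (8.106 − 6.61) / (119.0 − 1.782) = 1.496/117.2 = 0.01276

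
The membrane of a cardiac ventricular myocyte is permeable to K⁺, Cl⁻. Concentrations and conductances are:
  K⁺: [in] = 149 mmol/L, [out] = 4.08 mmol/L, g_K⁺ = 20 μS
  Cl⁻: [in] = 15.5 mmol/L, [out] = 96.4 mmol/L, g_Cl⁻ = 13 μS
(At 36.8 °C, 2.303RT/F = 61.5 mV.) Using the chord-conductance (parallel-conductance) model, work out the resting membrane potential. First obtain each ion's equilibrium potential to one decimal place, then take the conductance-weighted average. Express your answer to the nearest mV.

E_K⁺ = (61.5/1)·log₁₀(4.08/149) = -96.1 mV
E_Cl⁻ = (61.5/-1)·log₁₀(96.4/15.5) = -48.8 mV
Vm = (Σ gᵢEᵢ)/(Σ gᵢ) = (20·-96.1 + 13·-48.8) / (20 + 13)
= -2556.40 / 33 = -77.47 mV

-77 mV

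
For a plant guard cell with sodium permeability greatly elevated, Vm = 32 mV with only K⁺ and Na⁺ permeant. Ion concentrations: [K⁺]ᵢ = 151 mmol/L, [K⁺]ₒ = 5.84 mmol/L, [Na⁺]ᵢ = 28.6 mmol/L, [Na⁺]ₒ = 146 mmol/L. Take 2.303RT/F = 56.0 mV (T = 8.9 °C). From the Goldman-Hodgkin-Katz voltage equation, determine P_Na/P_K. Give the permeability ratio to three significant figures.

Let α = P_Na/P_K. GHK: Vm = 56.0·log₁₀[(Kₒ + α·Naₒ)/(Kᵢ + α·Naᵢ)].
10^(Vm/56.0) = 10^(32.0/56.0) = 3.7276
So 3.7276·(Kᵢ + α·Naᵢ) = Kₒ + α·Naₒ → α = (3.7276·151.0 − 5.84) / (146.0 − 3.7276·28.6)
α = (562.9 − 5.84) / (146.0 − 106.6) = 557/39.39 = 14.14

14.1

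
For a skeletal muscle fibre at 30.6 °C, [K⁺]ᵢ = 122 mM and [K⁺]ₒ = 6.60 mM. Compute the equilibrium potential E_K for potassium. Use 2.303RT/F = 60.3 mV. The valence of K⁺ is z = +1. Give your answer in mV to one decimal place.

E = (60.3/z) · log₁₀([K⁺]_out/[K⁺]_in) with z = +1.
= (60.3/1) · log₁₀(6.60/122) = 60.30 · log₁₀(0.0541)
= 60.30 · (-1.2668) = -76.39 mV

-76.4 mV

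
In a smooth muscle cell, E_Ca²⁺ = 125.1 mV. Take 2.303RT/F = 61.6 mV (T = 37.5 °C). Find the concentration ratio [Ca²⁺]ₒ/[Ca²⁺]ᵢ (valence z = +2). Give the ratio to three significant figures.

log₁₀([out]/[in]) = E·z/(61.6) = 125.1 × 2 / 61.6 = 4.0617
[out]/[in] = 10^(4.0617) = 1.153e+04

11500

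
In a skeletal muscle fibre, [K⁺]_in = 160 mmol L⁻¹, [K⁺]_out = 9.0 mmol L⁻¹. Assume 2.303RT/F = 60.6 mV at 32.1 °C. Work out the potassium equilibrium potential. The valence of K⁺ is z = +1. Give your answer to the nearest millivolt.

-76 mV

E = (60.6/z) · log₁₀([K⁺]_out/[K⁺]_in) with z = +1.
= (60.6/1) · log₁₀(9.0/160) = 60.60 · log₁₀(0.05625)
= 60.60 · (-1.2499) = -75.74 mV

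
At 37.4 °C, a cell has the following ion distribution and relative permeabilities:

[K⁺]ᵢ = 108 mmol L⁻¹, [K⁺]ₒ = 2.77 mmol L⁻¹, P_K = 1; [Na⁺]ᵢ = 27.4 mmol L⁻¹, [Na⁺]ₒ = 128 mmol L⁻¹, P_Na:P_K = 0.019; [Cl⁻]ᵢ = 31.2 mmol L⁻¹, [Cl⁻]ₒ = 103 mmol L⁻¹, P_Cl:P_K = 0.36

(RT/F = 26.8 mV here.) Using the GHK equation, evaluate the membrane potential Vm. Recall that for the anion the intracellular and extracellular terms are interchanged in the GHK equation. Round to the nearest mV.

Vm = 26.8 · ln[(Σ P·[cation]ₒ + Σ P·[anion]ᵢ) / (Σ P·[cation]ᵢ + Σ P·[anion]ₒ)]
Numerator = 1×2.77 + 0.019×128 + 0.36×31.2 = 16.43
Denominator = 1×108 + 0.019×27.4 + 0.36×103 = 145.6
Vm = 26.8 · ln(0.11287) = 26.8 × (-2.1815) = -58.46 mV

-58 mV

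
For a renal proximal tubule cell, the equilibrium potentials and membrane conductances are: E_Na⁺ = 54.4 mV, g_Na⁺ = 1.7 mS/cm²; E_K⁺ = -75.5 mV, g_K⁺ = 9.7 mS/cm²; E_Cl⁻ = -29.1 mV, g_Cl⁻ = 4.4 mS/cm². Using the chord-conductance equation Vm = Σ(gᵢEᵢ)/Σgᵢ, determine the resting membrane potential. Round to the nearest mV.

-49 mV

Σ gᵢEᵢ = 1.7·(54.4) + 9.7·(-75.5) + 4.4·(-29.1) = -767.91
Σ gᵢ = 1.7 + 9.7 + 4.4 = 15.8
Vm = -767.91 / 15.8 = -48.60 mV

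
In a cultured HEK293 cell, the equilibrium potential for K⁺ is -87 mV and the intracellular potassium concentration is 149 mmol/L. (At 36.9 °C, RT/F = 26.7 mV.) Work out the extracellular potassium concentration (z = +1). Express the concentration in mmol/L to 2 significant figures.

5.7 mmol/L

Nernst: E = (26.7/1) · ln([out]/[in]), so ln([out]/[in]) = -87.0 × 1 / 26.7 = -3.2584.
[out]/[in] = e^(-3.2584) = 0.03845.
[out] = 0.03845 × 149 = 5.729 mmol/L.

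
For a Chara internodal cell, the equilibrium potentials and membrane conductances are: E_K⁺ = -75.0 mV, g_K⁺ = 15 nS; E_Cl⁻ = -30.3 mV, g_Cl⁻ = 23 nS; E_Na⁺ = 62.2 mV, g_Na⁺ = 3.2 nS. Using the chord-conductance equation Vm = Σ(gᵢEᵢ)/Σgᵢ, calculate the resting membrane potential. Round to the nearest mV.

Σ gᵢEᵢ = 15·(-75.0) + 23·(-30.3) + 3.2·(62.2) = -1622.86
Σ gᵢ = 15 + 23 + 3.2 = 41.2
Vm = -1622.86 / 41.2 = -39.39 mV

-39 mV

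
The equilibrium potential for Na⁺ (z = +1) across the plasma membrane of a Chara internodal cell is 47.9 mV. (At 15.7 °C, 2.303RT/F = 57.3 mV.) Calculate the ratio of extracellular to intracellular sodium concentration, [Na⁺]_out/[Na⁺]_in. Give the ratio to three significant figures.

log₁₀([out]/[in]) = E·z/(57.3) = 47.9 × 1 / 57.3 = 0.8360
[out]/[in] = 10^(0.8360) = 6.854

6.85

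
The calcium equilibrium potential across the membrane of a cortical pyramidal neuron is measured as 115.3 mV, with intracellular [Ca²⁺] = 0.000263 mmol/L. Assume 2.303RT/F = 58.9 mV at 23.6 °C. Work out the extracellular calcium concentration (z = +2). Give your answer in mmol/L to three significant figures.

2.16 mmol/L

Nernst: E = (58.9/2) · log₁₀([out]/[in]), so log₁₀([out]/[in]) = 115.3 × 2 / 58.9 = 3.9151.
[out]/[in] = 10^(3.9151) = 8225.
[out] = 8225 × 0.000263 = 2.163 mmol/L.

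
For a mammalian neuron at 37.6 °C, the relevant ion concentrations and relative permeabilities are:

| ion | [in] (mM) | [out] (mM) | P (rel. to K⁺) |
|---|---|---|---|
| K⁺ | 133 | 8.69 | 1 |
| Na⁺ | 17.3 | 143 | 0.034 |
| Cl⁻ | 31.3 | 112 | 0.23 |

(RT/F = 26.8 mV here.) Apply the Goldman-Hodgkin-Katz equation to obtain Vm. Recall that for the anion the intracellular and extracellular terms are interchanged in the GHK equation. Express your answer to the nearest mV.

-55 mV

Vm = 26.8 · ln[(Σ P·[cation]ₒ + Σ P·[anion]ᵢ) / (Σ P·[cation]ᵢ + Σ P·[anion]ₒ)]
Numerator = 1×8.69 + 0.034×143 + 0.23×31.3 = 20.75
Denominator = 1×133 + 0.034×17.3 + 0.23×112 = 159.3
Vm = 26.8 · ln(0.13022) = 26.8 × (-2.0385) = -54.63 mV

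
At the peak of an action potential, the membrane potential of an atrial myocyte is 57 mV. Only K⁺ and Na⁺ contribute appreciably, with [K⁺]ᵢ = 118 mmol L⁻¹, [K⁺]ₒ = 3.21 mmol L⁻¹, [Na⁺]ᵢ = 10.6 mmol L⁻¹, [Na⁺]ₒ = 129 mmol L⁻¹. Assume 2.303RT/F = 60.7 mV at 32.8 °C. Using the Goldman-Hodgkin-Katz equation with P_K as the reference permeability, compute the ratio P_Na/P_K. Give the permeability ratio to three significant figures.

Let α = P_Na/P_K. GHK: Vm = 60.7·log₁₀[(Kₒ + α·Naₒ)/(Kᵢ + α·Naᵢ)].
10^(Vm/60.7) = 10^(57.0/60.7) = 8.6905
So 8.6905·(Kᵢ + α·Naᵢ) = Kₒ + α·Naₒ → α = (8.6905·118.0 − 3.21) / (129.0 − 8.6905·10.6)
α = (1025 − 3.21) / (129.0 − 92.12) = 1022/36.88 = 27.72

27.7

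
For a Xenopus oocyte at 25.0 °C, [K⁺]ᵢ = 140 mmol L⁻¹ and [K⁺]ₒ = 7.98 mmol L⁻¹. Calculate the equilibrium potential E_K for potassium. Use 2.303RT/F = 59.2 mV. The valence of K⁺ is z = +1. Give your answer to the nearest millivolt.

-74 mV

E = (59.2/z) · log₁₀([K⁺]_out/[K⁺]_in) with z = +1.
= (59.2/1) · log₁₀(7.98/140) = 59.20 · log₁₀(0.057)
= 59.20 · (-1.2441) = -73.65 mV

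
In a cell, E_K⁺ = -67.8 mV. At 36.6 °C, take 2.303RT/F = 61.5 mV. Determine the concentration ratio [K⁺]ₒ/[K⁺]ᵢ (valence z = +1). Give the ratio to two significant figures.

0.079

log₁₀([out]/[in]) = E·z/(61.5) = -67.8 × 1 / 61.5 = -1.1024
[out]/[in] = 10^(-1.1024) = 0.07899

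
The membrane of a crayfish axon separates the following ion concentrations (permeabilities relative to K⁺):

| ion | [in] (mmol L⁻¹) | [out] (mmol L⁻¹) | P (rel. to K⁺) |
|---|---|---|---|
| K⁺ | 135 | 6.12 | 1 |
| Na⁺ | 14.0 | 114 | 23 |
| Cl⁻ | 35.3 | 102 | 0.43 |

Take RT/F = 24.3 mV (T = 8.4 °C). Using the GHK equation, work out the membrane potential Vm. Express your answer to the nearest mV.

Vm = 24.3 · ln[(Σ P·[cation]ₒ + Σ P·[anion]ᵢ) / (Σ P·[cation]ᵢ + Σ P·[anion]ₒ)]
Numerator = 1×6.12 + 23×114 + 0.43×35.3 = 2643
Denominator = 1×135 + 23×14.0 + 0.43×102 = 500.9
Vm = 24.3 · ln(5.2775) = 24.3 × (1.6635) = 40.42 mV

40 mV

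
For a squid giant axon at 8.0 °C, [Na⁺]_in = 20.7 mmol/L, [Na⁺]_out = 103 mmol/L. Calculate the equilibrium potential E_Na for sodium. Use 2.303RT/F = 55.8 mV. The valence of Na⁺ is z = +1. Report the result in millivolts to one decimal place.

38.9 mV

E = (55.8/z) · log₁₀([Na⁺]_out/[Na⁺]_in) with z = +1.
= (55.8/1) · log₁₀(103/20.7) = 55.80 · log₁₀(4.976)
= 55.80 · (0.6969) = 38.89 mV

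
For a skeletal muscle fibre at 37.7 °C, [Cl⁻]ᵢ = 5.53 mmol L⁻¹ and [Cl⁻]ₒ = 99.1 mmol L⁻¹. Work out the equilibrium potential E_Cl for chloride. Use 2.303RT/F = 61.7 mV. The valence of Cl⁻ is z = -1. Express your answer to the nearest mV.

-77 mV

E = (61.7/z) · log₁₀([Cl⁻]_out/[Cl⁻]_in) with z = -1.
For an anion, dividing by z = -1 reverses the sign.
= (61.7/-1) · log₁₀(99.1/5.53) = -61.70 · log₁₀(17.92)
= -61.70 · (1.2533) = -77.33 mV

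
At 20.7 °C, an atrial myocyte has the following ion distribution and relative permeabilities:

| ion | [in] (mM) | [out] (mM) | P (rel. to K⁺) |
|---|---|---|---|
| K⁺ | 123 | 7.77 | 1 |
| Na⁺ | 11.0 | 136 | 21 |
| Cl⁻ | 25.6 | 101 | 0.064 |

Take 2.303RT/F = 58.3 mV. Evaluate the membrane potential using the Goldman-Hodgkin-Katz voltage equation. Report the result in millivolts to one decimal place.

52.5 mV

Vm = 58.3 · log₁₀[(Σ P·[cation]ₒ + Σ P·[anion]ᵢ) / (Σ P·[cation]ᵢ + Σ P·[anion]ₒ)]
Numerator = 1×7.77 + 21×136 + 0.064×25.6 = 2865
Denominator = 1×123 + 21×11.0 + 0.064×101 = 360.5
Vm = 58.3 · log₁₀(7.9492) = 58.3 × (0.9003) = 52.49 mV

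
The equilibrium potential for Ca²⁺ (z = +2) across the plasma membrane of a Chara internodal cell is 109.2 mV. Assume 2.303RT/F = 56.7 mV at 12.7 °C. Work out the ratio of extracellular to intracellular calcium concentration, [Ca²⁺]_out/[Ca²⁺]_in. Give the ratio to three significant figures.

7110

log₁₀([out]/[in]) = E·z/(56.7) = 109.2 × 2 / 56.7 = 3.8519
[out]/[in] = 10^(3.8519) = 7110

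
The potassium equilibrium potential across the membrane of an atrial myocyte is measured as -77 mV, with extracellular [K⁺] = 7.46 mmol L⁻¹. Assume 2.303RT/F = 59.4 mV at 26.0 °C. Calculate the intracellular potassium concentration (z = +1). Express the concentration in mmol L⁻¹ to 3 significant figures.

148 mmol L⁻¹

Nernst: E = (59.4/1) · log₁₀([out]/[in]), so log₁₀([out]/[in]) = -77.0 × 1 / 59.4 = -1.2963.
[out]/[in] = 10^(-1.2963) = 0.05055.
[in] = 7.46 / 0.05055 = 147.6 mmol L⁻¹.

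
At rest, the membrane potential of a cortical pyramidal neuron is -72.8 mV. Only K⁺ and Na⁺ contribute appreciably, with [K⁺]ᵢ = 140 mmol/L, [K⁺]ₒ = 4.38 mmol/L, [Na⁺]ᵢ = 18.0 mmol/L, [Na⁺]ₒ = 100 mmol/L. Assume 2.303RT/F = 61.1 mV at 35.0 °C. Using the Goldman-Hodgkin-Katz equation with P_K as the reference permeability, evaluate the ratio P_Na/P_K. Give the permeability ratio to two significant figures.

0.047

Let α = P_Na/P_K. GHK: Vm = 61.1·log₁₀[(Kₒ + α·Naₒ)/(Kᵢ + α·Naᵢ)].
10^(Vm/61.1) = 10^(-72.8/61.1) = 0.064344
So 0.064344·(Kᵢ + α·Naᵢ) = Kₒ + α·Naₒ → α = (0.064344·140.0 − 4.38) / (100.0 − 0.064344·18.0)
α = (9.008 − 4.38) / (100.0 − 1.158) = 4.628/98.84 = 0.04682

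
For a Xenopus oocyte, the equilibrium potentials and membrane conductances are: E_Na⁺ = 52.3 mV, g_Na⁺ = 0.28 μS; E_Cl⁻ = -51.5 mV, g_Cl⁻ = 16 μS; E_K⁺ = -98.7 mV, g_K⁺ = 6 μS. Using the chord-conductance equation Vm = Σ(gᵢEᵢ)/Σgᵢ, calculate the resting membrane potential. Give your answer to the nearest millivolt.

Σ gᵢEᵢ = 0.28·(52.3) + 16·(-51.5) + 6·(-98.7) = -1401.56
Σ gᵢ = 0.28 + 16 + 6 = 22.28
Vm = -1401.56 / 22.28 = -62.91 mV

-63 mV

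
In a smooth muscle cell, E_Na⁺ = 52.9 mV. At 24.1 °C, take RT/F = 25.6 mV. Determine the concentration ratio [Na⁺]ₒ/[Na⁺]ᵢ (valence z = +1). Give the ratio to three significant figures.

ln([out]/[in]) = E·z/(25.6) = 52.9 × 1 / 25.6 = 2.0664
[out]/[in] = e^(2.0664) = 7.896

7.90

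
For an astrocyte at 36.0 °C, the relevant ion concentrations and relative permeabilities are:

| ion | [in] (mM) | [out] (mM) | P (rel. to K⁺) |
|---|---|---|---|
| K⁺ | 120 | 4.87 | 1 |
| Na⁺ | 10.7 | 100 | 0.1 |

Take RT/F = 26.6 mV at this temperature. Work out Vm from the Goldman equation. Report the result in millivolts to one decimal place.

Vm = 26.6 · ln[(Σ P·[cation]ₒ + Σ P·[anion]ᵢ) / (Σ P·[cation]ᵢ + Σ P·[anion]ₒ)]
Numerator = 1×4.87 + 0.1×100 = 14.87
Denominator = 1×120 + 0.1×10.7 = 121.1
Vm = 26.6 · ln(0.12282) = 26.6 × (-2.0970) = -55.78 mV

-55.8 mV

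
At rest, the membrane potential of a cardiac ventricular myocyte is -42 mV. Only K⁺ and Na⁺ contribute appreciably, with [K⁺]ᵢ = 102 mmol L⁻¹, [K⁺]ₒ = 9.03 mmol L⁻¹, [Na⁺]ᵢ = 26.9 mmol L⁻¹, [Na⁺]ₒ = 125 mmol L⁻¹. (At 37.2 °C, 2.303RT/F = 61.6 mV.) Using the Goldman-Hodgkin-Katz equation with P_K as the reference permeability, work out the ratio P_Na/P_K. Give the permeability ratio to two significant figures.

Let α = P_Na/P_K. GHK: Vm = 61.6·log₁₀[(Kₒ + α·Naₒ)/(Kᵢ + α·Naᵢ)].
10^(Vm/61.6) = 10^(-42.0/61.6) = 0.20806
So 0.20806·(Kᵢ + α·Naᵢ) = Kₒ + α·Naₒ → α = (0.20806·102.0 − 9.03) / (125.0 − 0.20806·26.9)
α = (21.22 − 9.03) / (125.0 − 5.597) = 12.19/119.4 = 0.1021

0.10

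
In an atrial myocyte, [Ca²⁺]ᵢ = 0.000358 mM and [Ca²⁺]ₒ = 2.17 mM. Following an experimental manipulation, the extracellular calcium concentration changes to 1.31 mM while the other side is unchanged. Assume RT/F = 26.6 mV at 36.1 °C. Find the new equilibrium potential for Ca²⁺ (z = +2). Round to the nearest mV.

109 mV

After the shift: [Ca²⁺]_out = 1.31, [Ca²⁺]_in = 0.000358 mM.
E_new = (26.6/2)·ln(1.31/0.000358) = 13.30 · (8.2050) = 109.13 mV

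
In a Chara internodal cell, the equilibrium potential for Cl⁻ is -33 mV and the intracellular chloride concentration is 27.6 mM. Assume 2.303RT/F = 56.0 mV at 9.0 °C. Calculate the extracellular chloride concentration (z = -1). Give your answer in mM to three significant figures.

107 mM

Nernst: E = (56.0/-1) · log₁₀([out]/[in]), so log₁₀([out]/[in]) = -33.0 × -1 / 56.0 = 0.5893.
[out]/[in] = 10^(0.5893) = 3.884.
[out] = 3.884 × 27.6 = 107.2 mM.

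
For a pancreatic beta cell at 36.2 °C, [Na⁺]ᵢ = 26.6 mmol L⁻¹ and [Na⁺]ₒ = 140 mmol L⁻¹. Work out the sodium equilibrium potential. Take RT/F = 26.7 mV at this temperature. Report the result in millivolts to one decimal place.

E = (26.7/z) · ln([Na⁺]_out/[Na⁺]_in) with z = +1.
= (26.7/1) · ln(140/26.6) = 26.70 · ln(5.263)
= 26.70 · (1.6607) = 44.34 mV

44.3 mV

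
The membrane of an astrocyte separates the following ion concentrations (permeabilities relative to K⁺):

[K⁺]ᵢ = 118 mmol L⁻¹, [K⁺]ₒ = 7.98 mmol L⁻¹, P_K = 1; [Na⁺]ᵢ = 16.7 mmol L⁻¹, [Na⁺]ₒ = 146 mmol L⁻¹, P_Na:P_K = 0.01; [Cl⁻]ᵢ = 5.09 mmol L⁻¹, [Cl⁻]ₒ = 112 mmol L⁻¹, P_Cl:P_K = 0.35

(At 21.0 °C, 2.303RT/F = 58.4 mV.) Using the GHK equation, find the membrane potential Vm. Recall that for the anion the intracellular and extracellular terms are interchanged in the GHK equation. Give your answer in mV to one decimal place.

-67.0 mV

Vm = 58.4 · log₁₀[(Σ P·[cation]ₒ + Σ P·[anion]ᵢ) / (Σ P·[cation]ᵢ + Σ P·[anion]ₒ)]
Numerator = 1×7.98 + 0.01×146 + 0.35×5.09 = 11.22
Denominator = 1×118 + 0.01×16.7 + 0.35×112 = 157.4
Vm = 58.4 · log₁₀(0.071308) = 58.4 × (-1.1469) = -66.98 mV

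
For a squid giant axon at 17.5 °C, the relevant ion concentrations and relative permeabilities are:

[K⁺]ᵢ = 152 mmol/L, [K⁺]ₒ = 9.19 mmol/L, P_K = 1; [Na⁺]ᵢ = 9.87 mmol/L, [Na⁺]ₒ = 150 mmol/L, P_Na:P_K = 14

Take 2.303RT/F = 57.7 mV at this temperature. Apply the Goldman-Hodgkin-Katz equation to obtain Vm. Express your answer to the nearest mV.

50 mV

Vm = 57.7 · log₁₀[(Σ P·[cation]ₒ + Σ P·[anion]ᵢ) / (Σ P·[cation]ᵢ + Σ P·[anion]ₒ)]
Numerator = 1×9.19 + 14×150 = 2109
Denominator = 1×152 + 14×9.87 = 290.2
Vm = 57.7 · log₁₀(7.2686) = 57.7 × (0.8614) = 49.71 mV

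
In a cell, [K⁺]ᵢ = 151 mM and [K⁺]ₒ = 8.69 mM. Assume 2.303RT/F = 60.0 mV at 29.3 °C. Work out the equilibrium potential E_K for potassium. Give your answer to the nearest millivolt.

-74 mV

E = (60.0/z) · log₁₀([K⁺]_out/[K⁺]_in) with z = +1.
= (60.0/1) · log₁₀(8.69/151) = 60.00 · log₁₀(0.05755)
= 60.00 · (-1.2400) = -74.40 mV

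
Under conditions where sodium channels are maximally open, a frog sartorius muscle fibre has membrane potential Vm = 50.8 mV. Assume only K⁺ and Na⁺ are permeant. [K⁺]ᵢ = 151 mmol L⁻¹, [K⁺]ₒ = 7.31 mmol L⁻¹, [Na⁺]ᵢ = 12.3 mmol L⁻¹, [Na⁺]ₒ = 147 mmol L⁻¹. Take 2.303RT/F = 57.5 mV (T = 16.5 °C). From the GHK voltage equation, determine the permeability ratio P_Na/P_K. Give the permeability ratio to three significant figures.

21.7

Let α = P_Na/P_K. GHK: Vm = 57.5·log₁₀[(Kₒ + α·Naₒ)/(Kᵢ + α·Naᵢ)].
10^(Vm/57.5) = 10^(50.8/57.5) = 7.6468
So 7.6468·(Kᵢ + α·Naᵢ) = Kₒ + α·Naₒ → α = (7.6468·151.0 − 7.31) / (147.0 − 7.6468·12.3)
α = (1155 − 7.31) / (147.0 − 94.06) = 1147/52.94 = 21.67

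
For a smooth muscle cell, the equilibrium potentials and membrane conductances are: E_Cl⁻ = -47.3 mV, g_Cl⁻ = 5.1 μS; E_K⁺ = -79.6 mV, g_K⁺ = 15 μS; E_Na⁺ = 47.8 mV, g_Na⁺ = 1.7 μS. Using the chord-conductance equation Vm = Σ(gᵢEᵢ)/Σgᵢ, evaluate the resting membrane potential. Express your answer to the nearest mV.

Σ gᵢEᵢ = 5.1·(-47.3) + 15·(-79.6) + 1.7·(47.8) = -1353.97
Σ gᵢ = 5.1 + 15 + 1.7 = 21.8
Vm = -1353.97 / 21.8 = -62.11 mV

-62 mV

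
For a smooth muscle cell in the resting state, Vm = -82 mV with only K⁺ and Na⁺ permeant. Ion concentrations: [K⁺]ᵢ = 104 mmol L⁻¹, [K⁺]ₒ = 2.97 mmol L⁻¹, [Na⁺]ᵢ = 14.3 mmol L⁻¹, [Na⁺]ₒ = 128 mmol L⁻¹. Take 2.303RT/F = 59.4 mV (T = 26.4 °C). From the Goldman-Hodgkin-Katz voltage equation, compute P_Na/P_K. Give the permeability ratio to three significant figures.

0.0107

Let α = P_Na/P_K. GHK: Vm = 59.4·log₁₀[(Kₒ + α·Naₒ)/(Kᵢ + α·Naᵢ)].
10^(Vm/59.4) = 10^(-82.0/59.4) = 0.041642
So 0.041642·(Kᵢ + α·Naᵢ) = Kₒ + α·Naₒ → α = (0.041642·104.0 − 2.97) / (128.0 − 0.041642·14.3)
α = (4.331 − 2.97) / (128.0 − 0.5955) = 1.361/127.4 = 0.01068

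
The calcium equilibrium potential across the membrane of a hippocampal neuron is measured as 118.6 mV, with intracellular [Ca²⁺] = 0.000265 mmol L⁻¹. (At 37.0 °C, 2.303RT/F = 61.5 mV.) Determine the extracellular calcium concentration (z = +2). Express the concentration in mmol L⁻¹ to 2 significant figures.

Nernst: E = (61.5/2) · log₁₀([out]/[in]), so log₁₀([out]/[in]) = 118.6 × 2 / 61.5 = 3.8569.
[out]/[in] = 10^(3.8569) = 7193.
[out] = 7193 × 0.000265 = 1.906 mmol L⁻¹.

1.9 mmol L⁻¹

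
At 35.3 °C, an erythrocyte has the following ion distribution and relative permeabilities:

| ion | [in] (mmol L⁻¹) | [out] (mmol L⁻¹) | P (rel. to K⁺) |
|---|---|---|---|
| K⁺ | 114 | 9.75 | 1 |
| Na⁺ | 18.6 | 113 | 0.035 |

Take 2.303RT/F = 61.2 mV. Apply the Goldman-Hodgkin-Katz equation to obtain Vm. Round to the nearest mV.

-56 mV

Vm = 61.2 · log₁₀[(Σ P·[cation]ₒ + Σ P·[anion]ᵢ) / (Σ P·[cation]ᵢ + Σ P·[anion]ₒ)]
Numerator = 1×9.75 + 0.035×113 = 13.71
Denominator = 1×114 + 0.035×18.6 = 114.7
Vm = 61.2 · log₁₀(0.11954) = 61.2 × (-0.9225) = -56.46 mV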